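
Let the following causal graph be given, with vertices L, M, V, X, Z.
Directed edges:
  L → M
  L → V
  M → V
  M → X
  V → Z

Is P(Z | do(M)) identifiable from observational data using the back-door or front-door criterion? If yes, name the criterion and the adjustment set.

P(Z|do(M)): backdoor, adjust for {L}.

desc(M)\{M}={V,X,Z}; candidates ⊆ {L}.
size 0: {}; under {} M still reaches {L,V,Z} ∋ Z.
{L}: M⊥Z given {L} in G with M→· removed — back-door holds.
P(Z|do(M)) = Σ_{L} P(Z|M,L)·P(L).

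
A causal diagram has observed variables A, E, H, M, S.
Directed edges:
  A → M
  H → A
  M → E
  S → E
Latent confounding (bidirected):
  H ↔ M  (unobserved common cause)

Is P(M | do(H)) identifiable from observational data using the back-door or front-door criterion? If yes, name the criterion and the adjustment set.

P(M|do(H)): frontdoor, adjust for {A}.

desc(H)\{H}={A,E,M}; candidates ⊆ {S}.
H↔M: latent back-door arc(s) into H.
size 0: {}; under {} H still reaches {E,M} ∋ M.
size 1: {S}; under {S} H still reaches {E,M} ∋ M.
H↔M cannot be blocked by any observed set — no back-door set.
{A}: (i) intercepts every directed H→M path; (ii) no back-door H→{A}; (iii) {H} blocks every back-door {A}→M. Front-door holds.
P(M|do(H)) = Σ_{A} P(A|H) Σ_{H'} P(M|A,H')P(H').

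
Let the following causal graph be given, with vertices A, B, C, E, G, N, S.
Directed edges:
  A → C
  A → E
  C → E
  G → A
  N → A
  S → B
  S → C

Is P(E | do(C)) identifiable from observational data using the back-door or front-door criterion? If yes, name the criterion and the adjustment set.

P(E|do(C)): backdoor, adjust for {A}.

desc(C)\{C}={E}; candidates ⊆ {A,B,G,N,S}.
size 0: {}; under {} C still reaches {A,B,E,G,N,S} ∋ E.
{A}: C⊥E given {A} in G with C→· removed — back-door holds.
P(E|do(C)) = Σ_{A} P(E|C,A)·P(A).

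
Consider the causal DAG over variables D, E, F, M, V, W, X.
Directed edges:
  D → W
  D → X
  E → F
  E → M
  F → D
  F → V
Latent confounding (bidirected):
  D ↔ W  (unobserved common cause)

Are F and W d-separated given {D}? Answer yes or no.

No — F and W are d-connected given {D}.

Bayes-Ball from F | {D} reaches {E,M,V,W}.
W ∈ reach(F|{D}) ⇒ F ⊥̸ W | {D}.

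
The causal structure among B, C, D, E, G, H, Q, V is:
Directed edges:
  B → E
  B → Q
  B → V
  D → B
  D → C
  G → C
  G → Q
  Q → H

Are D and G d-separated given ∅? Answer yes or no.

Yes — D ⊥ G | ∅.

Bayes-Ball from D | ∅ reaches {B,C,E,H,Q,V}.
G ∉ reach(D|∅) ⇒ D ⊥ G | ∅.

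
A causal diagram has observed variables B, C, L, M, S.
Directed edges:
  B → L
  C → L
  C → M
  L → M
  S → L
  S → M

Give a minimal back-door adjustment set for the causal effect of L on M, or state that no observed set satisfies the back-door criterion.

desc(L)\{L}={M}; candidates ⊆ {B,C,S}.
size 0: {}; under {} L still reaches {B,C,M,S} ∋ M.
size 1: {B}, {C}, {S}; under {B} L still reaches {C,M,S} ∋ M.
{C,S}: L⊥M given {C,S} in G with L→· removed — back-door holds.

L→M: minimal back-door set {C, S}.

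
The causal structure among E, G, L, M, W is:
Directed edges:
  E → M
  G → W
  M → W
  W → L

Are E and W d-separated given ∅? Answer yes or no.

Bayes-Ball from E | ∅ reaches {L,M,W}.
W ∈ reach(E|∅) ⇒ E ⊥̸ W | ∅.

No — E and W are d-connected given ∅.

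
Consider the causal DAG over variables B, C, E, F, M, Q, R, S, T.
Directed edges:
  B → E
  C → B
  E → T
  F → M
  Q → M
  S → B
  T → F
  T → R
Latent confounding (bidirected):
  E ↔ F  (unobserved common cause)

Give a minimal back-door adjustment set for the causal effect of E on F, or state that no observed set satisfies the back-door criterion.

desc(E)\{E}={F,M,R,T}; candidates ⊆ {B,C,Q,S}.
E↔F: latent back-door arc(s) into E.
size 0: {}; under {} E still reaches {B,C,F,M,S} ∋ F.
size 1: {B}, {C}, {Q} …(+1); under {B} E still reaches {F,M} ∋ F.
size 2: {B,C}, {B,Q}, {B,S} …(+3); under {B,C} E still reaches {F,M} ∋ F.
E↔F cannot be blocked by any observed set — no back-door set.

E→F: no observed back-door set.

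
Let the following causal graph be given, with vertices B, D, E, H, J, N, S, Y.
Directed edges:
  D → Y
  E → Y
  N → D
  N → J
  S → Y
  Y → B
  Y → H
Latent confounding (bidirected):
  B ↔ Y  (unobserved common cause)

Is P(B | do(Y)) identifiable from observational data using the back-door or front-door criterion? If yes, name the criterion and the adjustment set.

desc(Y)\{Y}={B,H}; candidates ⊆ {D,E,J,N,S}.
Y↔B: latent back-door arc(s) into Y.
size 0: {}; under {} Y still reaches {B,D,E,J,N,S} ∋ B.
size 1: {D}, {E}, {J} …(+2); under {D} Y still reaches {B,E,S} ∋ B.
size 2: {D,E}, {D,J}, {D,N} …(+7); under {D,E} Y still reaches {B,S} ∋ B.
Y↔B cannot be blocked by any observed set — no back-door set.
No mediator lies on a directed Y→…→B path.
Neither criterion identifies P(B|do(Y)) in this graph.

P(B|do(Y)): not identifiable (no BD/FD set).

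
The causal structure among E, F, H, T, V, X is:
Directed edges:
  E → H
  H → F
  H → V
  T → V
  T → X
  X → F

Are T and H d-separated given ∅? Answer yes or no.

Bayes-Ball from T | ∅ reaches {F,V,X}.
H ∉ reach(T|∅) ⇒ T ⊥ H | ∅.

Yes — T ⊥ H | ∅.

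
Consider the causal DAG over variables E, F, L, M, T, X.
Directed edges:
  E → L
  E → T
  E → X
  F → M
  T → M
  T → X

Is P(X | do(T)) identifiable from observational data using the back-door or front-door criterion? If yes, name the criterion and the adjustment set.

desc(T)\{T}={M,X}; candidates ⊆ {E,F,L}.
size 0: {}; under {} T still reaches {E,L,X} ∋ X.
{E}: T⊥X given {E} in G with T→· removed — back-door holds.
P(X|do(T)) = Σ_{E} P(X|T,E)·P(E).

P(X|do(T)): backdoor, adjust for {E}.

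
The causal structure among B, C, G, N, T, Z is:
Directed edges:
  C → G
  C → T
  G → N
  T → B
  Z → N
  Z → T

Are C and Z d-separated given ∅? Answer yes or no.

Bayes-Ball from C | ∅ reaches {B,G,N,T}.
Z ∉ reach(C|∅) ⇒ C ⊥ Z | ∅.

Yes — C ⊥ Z | ∅.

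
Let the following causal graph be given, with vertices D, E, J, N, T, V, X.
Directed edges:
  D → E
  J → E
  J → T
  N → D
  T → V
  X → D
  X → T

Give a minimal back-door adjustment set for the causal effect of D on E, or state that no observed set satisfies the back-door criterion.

desc(D)\{D}={E}; candidates ⊆ {J,N,T,V,X}.
∅: D⊥E given ∅ in G with D→· removed — back-door holds.

D→E: minimal back-door set ∅.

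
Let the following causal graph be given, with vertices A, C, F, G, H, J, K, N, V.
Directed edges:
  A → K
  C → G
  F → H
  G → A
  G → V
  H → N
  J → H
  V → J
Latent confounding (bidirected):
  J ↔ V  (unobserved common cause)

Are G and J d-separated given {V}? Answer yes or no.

No — G and J are d-connected given {V}.

Bayes-Ball from G | {V} reaches {A,C,H,J,K,N}.
J ∈ reach(G|{V}) ⇒ G ⊥̸ J | {V}.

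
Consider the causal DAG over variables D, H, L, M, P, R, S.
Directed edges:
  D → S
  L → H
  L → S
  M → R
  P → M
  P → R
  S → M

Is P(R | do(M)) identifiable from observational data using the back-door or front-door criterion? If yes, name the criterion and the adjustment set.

P(R|do(M)): backdoor, adjust for {P}.

desc(M)\{M}={R}; candidates ⊆ {D,H,L,P,S}.
size 0: {}; under {} M still reaches {D,H,L,P,R,S} ∋ R.
{P}: M⊥R given {P} in G with M→· removed — back-door holds.
P(R|do(M)) = Σ_{P} P(R|M,P)·P(P).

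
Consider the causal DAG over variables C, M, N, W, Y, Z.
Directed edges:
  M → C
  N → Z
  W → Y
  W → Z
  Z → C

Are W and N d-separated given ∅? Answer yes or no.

Yes — W ⊥ N | ∅.

Bayes-Ball from W | ∅ reaches {C,Y,Z}.
N ∉ reach(W|∅) ⇒ W ⊥ N | ∅.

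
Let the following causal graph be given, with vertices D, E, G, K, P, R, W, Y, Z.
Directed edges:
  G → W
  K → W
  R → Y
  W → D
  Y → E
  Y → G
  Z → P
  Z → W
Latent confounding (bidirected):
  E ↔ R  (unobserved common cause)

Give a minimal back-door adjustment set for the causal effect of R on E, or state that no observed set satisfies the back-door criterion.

R→E: no observed back-door set.

desc(R)\{R}={D,E,G,W,Y}; candidates ⊆ {K,P,Z}.
R↔E: latent back-door arc(s) into R.
size 0: {}; under {} R still reaches {E} ∋ E.
size 1: {K}, {P}, {Z}; under {K} R still reaches {E} ∋ E.
size 2: {K,P}, {K,Z}, {P,Z}; under {K,P} R still reaches {E} ∋ E.
R↔E cannot be blocked by any observed set — no back-door set.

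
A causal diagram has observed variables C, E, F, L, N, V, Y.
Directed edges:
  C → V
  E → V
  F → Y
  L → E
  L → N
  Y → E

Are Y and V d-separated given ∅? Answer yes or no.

Bayes-Ball from Y | ∅ reaches {E,F,V}.
V ∈ reach(Y|∅) ⇒ Y ⊥̸ V | ∅.

No — Y and V are d-connected given ∅.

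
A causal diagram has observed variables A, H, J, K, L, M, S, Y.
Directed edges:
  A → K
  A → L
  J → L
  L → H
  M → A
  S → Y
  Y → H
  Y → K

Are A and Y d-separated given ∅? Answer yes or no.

Bayes-Ball from A | ∅ reaches {H,K,L,M}.
Y ∉ reach(A|∅) ⇒ A ⊥ Y | ∅.

Yes — A ⊥ Y | ∅.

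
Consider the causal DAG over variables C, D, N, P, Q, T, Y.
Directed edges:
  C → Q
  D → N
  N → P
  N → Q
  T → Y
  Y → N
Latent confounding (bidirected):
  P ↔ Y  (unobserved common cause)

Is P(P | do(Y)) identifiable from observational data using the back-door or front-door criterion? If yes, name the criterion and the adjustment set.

P(P|do(Y)): frontdoor, adjust for {N}.

desc(Y)\{Y}={N,P,Q}; candidates ⊆ {C,D,T}.
Y↔P: latent back-door arc(s) into Y.
size 0: {}; under {} Y still reaches {P,T} ∋ P.
size 1: {C}, {D}, {T}; under {C} Y still reaches {P,T} ∋ P.
size 2: {C,D}, {C,T}, {D,T}; under {C,D} Y still reaches {P,T} ∋ P.
Y↔P cannot be blocked by any observed set — no back-door set.
{N}: (i) intercepts every directed Y→P path; (ii) no back-door Y→{N}; (iii) {Y} blocks every back-door {N}→P. Front-door holds.
P(P|do(Y)) = Σ_{N} P(N|Y) Σ_{Y'} P(P|N,Y')P(Y').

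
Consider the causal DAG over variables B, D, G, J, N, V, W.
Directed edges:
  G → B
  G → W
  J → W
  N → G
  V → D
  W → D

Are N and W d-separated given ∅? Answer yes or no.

No — N and W are d-connected given ∅.

Bayes-Ball from N | ∅ reaches {B,D,G,W}.
W ∈ reach(N|∅) ⇒ N ⊥̸ W | ∅.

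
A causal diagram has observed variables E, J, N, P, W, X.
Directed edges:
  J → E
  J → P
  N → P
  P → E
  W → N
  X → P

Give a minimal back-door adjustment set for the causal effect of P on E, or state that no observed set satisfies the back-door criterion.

desc(P)\{P}={E}; candidates ⊆ {J,N,W,X}.
size 0: {}; under {} P still reaches {E,J,N,W,X} ∋ E.
{J}: P⊥E given {J} in G with P→· removed — back-door holds.

P→E: minimal back-door set {J}.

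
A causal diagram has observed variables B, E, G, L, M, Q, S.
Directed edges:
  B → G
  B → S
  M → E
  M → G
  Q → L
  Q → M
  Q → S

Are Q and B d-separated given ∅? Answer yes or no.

Bayes-Ball from Q | ∅ reaches {E,G,L,M,S}.
B ∉ reach(Q|∅) ⇒ Q ⊥ B | ∅.

Yes — Q ⊥ B | ∅.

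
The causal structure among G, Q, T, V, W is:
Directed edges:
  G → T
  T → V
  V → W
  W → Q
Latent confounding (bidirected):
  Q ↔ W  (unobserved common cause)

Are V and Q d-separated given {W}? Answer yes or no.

Bayes-Ball from V | {W} reaches {G,Q,T}.
Q ∈ reach(V|{W}) ⇒ V ⊥̸ Q | {W}.

No — V and Q are d-connected given {W}.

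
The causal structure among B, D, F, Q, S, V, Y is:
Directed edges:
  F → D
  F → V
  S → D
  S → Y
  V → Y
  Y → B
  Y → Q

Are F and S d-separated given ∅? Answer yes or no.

Bayes-Ball from F | ∅ reaches {B,D,Q,V,Y}.
S ∉ reach(F|∅) ⇒ F ⊥ S | ∅.

Yes — F ⊥ S | ∅.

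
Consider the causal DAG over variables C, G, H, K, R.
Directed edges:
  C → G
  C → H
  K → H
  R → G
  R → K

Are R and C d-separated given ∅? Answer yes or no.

Yes — R ⊥ C | ∅.

Bayes-Ball from R | ∅ reaches {G,H,K}.
C ∉ reach(R|∅) ⇒ R ⊥ C | ∅.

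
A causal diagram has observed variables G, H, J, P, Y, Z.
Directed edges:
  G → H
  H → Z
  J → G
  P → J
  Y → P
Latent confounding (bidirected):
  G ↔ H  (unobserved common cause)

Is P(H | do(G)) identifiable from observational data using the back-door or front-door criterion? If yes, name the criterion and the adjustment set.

P(H|do(G)): not identifiable (no BD/FD set).

desc(G)\{G}={H,Z}; candidates ⊆ {J,P,Y}.
G↔H: latent back-door arc(s) into G.
size 0: {}; under {} G still reaches {H,J,P,Y,Z} ∋ H.
size 1: {J}, {P}, {Y}; under {J} G still reaches {H,Z} ∋ H.
size 2: {J,P}, {J,Y}, {P,Y}; under {J,P} G still reaches {H,Z} ∋ H.
G↔H cannot be blocked by any observed set — no back-door set.
No mediator lies on a directed G→…→H path.
Neither criterion identifies P(H|do(G)) in this graph.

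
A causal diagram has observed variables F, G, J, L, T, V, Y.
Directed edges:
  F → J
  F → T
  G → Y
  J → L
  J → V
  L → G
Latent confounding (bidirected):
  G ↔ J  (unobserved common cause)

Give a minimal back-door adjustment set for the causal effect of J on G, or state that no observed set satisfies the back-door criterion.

desc(J)\{J}={G,L,V,Y}; candidates ⊆ {F,T}.
J↔G: latent back-door arc(s) into J.
size 0: {}; under {} J still reaches {F,G,T,Y} ∋ G.
size 1: {F}, {T}; under {F} J still reaches {G,Y} ∋ G.
size 2: {F,T}; under {F,T} J still reaches {G,Y} ∋ G.
J↔G cannot be blocked by any observed set — no back-door set.

J→G: no observed back-door set.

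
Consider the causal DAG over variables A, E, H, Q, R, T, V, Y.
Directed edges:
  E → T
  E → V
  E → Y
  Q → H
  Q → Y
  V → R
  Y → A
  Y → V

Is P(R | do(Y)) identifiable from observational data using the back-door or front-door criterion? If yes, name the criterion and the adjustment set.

desc(Y)\{Y}={A,R,V}; candidates ⊆ {E,H,Q,T}.
size 0: {}; under {} Y still reaches {E,H,Q,R,T,V} ∋ R.
{E}: Y⊥R given {E} in G with Y→· removed — back-door holds.
P(R|do(Y)) = Σ_{E} P(R|Y,E)·P(E).

P(R|do(Y)): backdoor, adjust for {E}.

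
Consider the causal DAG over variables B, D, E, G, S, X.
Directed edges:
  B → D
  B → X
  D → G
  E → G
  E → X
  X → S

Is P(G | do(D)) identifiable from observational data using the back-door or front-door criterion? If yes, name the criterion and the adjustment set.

desc(D)\{D}={G}; candidates ⊆ {B,E,S,X}.
∅: D⊥G given ∅ in G with D→· removed — back-door holds.
P(G|do(D)) = P(G|D) — no adjustment needed.

P(G|do(D)): backdoor, adjust for ∅.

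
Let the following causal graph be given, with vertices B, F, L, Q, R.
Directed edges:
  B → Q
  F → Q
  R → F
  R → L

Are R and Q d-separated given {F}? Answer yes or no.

Yes — R ⊥ Q | {F}.

Bayes-Ball from R | {F} reaches {L}.
Q ∉ reach(R|{F}) ⇒ R ⊥ Q | {F}.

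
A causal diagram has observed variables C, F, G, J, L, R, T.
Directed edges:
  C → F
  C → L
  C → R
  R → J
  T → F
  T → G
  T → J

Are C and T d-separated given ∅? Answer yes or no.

Yes — C ⊥ T | ∅.

Bayes-Ball from C | ∅ reaches {F,J,L,R}.
T ∉ reach(C|∅) ⇒ C ⊥ T | ∅.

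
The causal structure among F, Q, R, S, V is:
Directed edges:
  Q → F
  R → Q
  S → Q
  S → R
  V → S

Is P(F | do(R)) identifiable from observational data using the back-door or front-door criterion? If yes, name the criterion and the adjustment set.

desc(R)\{R}={F,Q}; candidates ⊆ {S,V}.
size 0: {}; under {} R still reaches {F,Q,S,V} ∋ F.
{S}: R⊥F given {S} in G with R→· removed — back-door holds.
P(F|do(R)) = Σ_{S} P(F|R,S)·P(S).

P(F|do(R)): backdoor, adjust for {S}.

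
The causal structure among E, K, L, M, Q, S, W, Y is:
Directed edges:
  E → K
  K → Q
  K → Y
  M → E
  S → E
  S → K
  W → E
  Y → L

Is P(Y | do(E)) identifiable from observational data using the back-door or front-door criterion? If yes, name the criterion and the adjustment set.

P(Y|do(E)): backdoor, adjust for {S}.

desc(E)\{E}={K,L,Q,Y}; candidates ⊆ {M,S,W}.
size 0: {}; under {} E still reaches {K,L,M,Q,S,W,Y} ∋ Y.
{S}: E⊥Y given {S} in G with E→· removed — back-door holds.
P(Y|do(E)) = Σ_{S} P(Y|E,S)·P(S).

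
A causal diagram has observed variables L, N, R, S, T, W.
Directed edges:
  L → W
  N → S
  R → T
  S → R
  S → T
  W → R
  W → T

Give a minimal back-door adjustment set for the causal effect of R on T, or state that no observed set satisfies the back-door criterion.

desc(R)\{R}={T}; candidates ⊆ {L,N,S,W}.
size 0: {}; under {} R still reaches {L,N,S,T,W} ∋ T.
size 1: {L}, {N}, {S} …(+1); under {L} R still reaches {N,S,T,W} ∋ T.
{S,W}: R⊥T given {S,W} in G with R→· removed — back-door holds.

R→T: minimal back-door set {S, W}.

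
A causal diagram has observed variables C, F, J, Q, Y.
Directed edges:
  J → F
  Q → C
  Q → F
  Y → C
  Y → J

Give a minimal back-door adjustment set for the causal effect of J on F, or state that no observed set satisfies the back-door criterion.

J→F: minimal back-door set ∅.

desc(J)\{J}={F}; candidates ⊆ {C,Q,Y}.
∅: J⊥F given ∅ in G with J→· removed — back-door holds.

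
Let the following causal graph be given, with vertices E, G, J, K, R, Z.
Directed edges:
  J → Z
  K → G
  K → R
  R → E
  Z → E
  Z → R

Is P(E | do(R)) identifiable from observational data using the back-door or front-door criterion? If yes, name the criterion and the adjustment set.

desc(R)\{R}={E}; candidates ⊆ {G,J,K,Z}.
size 0: {}; under {} R still reaches {E,G,J,K,Z} ∋ E.
{Z}: R⊥E given {Z} in G with R→· removed — back-door holds.
P(E|do(R)) = Σ_{Z} P(E|R,Z)·P(Z).

P(E|do(R)): backdoor, adjust for {Z}.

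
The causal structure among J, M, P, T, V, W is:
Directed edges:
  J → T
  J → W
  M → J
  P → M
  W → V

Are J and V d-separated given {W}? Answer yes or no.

Yes — J ⊥ V | {W}.

Bayes-Ball from J | {W} reaches {M,P,T}.
V ∉ reach(J|{W}) ⇒ J ⊥ V | {W}.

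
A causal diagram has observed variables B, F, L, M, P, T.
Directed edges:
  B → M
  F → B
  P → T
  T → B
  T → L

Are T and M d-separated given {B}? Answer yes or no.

Yes — T ⊥ M | {B}.

Bayes-Ball from T | {B} reaches {F,L,P}.
M ∉ reach(T|{B}) ⇒ T ⊥ M | {B}.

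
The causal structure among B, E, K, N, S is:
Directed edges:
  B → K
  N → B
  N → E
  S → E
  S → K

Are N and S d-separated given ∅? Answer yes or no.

Yes — N ⊥ S | ∅.

Bayes-Ball from N | ∅ reaches {B,E,K}.
S ∉ reach(N|∅) ⇒ N ⊥ S | ∅.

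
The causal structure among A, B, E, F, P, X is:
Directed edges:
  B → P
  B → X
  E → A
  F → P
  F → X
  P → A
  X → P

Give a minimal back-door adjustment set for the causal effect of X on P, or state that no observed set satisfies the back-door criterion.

desc(X)\{X}={A,P}; candidates ⊆ {B,E,F}.
size 0: {}; under {} X still reaches {A,B,F,P} ∋ P.
size 1: {B}, {E}, {F}; under {B} X still reaches {A,F,P} ∋ P.
{B,F}: X⊥P given {B,F} in G with X→· removed — back-door holds.

X→P: minimal back-door set {B, F}.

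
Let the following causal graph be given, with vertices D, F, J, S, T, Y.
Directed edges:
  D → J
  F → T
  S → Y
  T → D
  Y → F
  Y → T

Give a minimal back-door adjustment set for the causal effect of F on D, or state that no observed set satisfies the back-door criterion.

desc(F)\{F}={D,J,T}; candidates ⊆ {S,Y}.
size 0: {}; under {} F still reaches {D,J,S,T,Y} ∋ D.
{Y}: F⊥D given {Y} in G with F→· removed — back-door holds.

F→D: minimal back-door set {Y}.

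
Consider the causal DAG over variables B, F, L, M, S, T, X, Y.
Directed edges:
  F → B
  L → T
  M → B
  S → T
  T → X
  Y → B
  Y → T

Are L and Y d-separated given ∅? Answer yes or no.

Bayes-Ball from L | ∅ reaches {T,X}.
Y ∉ reach(L|∅) ⇒ L ⊥ Y | ∅.

Yes — L ⊥ Y | ∅.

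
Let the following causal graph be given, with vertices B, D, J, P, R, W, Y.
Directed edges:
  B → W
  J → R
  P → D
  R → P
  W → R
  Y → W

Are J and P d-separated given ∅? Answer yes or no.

No — J and P are d-connected given ∅.

Bayes-Ball from J | ∅ reaches {D,P,R}.
P ∈ reach(J|∅) ⇒ J ⊥̸ P | ∅.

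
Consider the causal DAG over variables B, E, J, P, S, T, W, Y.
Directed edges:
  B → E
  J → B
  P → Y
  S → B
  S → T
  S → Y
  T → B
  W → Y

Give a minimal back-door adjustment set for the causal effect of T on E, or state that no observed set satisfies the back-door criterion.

desc(T)\{T}={B,E}; candidates ⊆ {J,P,S,W,Y}.
size 0: {}; under {} T still reaches {B,E,S,Y} ∋ E.
{S}: T⊥E given {S} in G with T→· removed — back-door holds.

T→E: minimal back-door set {S}.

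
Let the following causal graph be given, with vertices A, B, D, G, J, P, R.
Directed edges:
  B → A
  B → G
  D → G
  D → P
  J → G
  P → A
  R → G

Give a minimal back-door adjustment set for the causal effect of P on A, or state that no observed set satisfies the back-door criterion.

P→A: minimal back-door set ∅.

desc(P)\{P}={A}; candidates ⊆ {B,D,G,J,R}.
∅: P⊥A given ∅ in G with P→· removed — back-door holds.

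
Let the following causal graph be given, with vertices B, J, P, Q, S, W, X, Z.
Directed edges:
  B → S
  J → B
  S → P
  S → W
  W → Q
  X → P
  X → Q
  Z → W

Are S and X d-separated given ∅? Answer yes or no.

Yes — S ⊥ X | ∅.

Bayes-Ball from S | ∅ reaches {B,J,P,Q,W}.
X ∉ reach(S|∅) ⇒ S ⊥ X | ∅.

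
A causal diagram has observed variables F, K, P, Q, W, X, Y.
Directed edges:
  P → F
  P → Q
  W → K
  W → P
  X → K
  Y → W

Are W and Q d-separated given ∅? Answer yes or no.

No — W and Q are d-connected given ∅.

Bayes-Ball from W | ∅ reaches {F,K,P,Q,Y}.
Q ∈ reach(W|∅) ⇒ W ⊥̸ Q | ∅.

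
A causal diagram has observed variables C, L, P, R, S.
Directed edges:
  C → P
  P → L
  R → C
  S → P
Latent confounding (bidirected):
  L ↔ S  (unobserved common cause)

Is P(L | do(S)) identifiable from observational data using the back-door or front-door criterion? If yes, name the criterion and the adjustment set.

desc(S)\{S}={L,P}; candidates ⊆ {C,R}.
S↔L: latent back-door arc(s) into S.
size 0: {}; under {} S still reaches {L} ∋ L.
size 1: {C}, {R}; under {C} S still reaches {L} ∋ L.
size 2: {C,R}; under {C,R} S still reaches {L} ∋ L.
S↔L cannot be blocked by any observed set — no back-door set.
{P}: (i) intercepts every directed S→L path; (ii) no back-door S→{P}; (iii) {S} blocks every back-door {P}→L. Front-door holds.
P(L|do(S)) = Σ_{P} P(P|S) Σ_{S'} P(L|P,S')P(S').

P(L|do(S)): frontdoor, adjust for {P}.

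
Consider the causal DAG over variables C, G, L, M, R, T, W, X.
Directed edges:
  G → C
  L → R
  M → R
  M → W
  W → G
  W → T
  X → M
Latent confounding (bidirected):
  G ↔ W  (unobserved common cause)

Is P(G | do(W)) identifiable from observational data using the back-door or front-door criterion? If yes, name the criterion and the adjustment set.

P(G|do(W)): not identifiable (no BD/FD set).

desc(W)\{W}={C,G,T}; candidates ⊆ {L,M,R,X}.
W↔G: latent back-door arc(s) into W.
size 0: {}; under {} W still reaches {C,G,M,R,X} ∋ G.
size 1: {L}, {M}, {R} …(+1); under {L} W still reaches {C,G,M,R,X} ∋ G.
size 2: {L,M}, {L,R}, {L,X} …(+3); under {L,M} W still reaches {C,G} ∋ G.
W↔G cannot be blocked by any observed set — no back-door set.
No mediator lies on a directed W→…→G path.
Neither criterion identifies P(G|do(W)) in this graph.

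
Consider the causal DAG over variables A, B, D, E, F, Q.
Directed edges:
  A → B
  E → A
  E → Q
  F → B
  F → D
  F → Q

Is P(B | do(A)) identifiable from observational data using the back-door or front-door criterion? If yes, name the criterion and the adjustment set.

desc(A)\{A}={B}; candidates ⊆ {D,E,F,Q}.
∅: A⊥B given ∅ in G with A→· removed — back-door holds.
P(B|do(A)) = P(B|A) — no adjustment needed.

P(B|do(A)): backdoor, adjust for ∅.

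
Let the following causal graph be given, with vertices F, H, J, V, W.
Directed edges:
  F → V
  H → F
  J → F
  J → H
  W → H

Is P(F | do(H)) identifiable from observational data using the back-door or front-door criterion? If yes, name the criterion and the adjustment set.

desc(H)\{H}={F,V}; candidates ⊆ {J,W}.
size 0: {}; under {} H still reaches {F,J,V,W} ∋ F.
{J}: H⊥F given {J} in G with H→· removed — back-door holds.
P(F|do(H)) = Σ_{J} P(F|H,J)·P(J).

P(F|do(H)): backdoor, adjust for {J}.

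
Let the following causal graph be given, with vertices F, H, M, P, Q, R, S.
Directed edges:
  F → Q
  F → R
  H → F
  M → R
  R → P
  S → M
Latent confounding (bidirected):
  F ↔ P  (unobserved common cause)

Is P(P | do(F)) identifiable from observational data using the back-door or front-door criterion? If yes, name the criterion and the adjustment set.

P(P|do(F)): frontdoor, adjust for {R}.

desc(F)\{F}={P,Q,R}; candidates ⊆ {H,M,S}.
F↔P: latent back-door arc(s) into F.
size 0: {}; under {} F still reaches {H,P} ∋ P.
size 1: {H}, {M}, {S}; under {H} F still reaches {P} ∋ P.
size 2: {H,M}, {H,S}, {M,S}; under {H,M} F still reaches {P} ∋ P.
F↔P cannot be blocked by any observed set — no back-door set.
{R}: (i) intercepts every directed F→P path; (ii) no back-door F→{R}; (iii) {F} blocks every back-door {R}→P. Front-door holds.
P(P|do(F)) = Σ_{R} P(R|F) Σ_{F'} P(P|R,F')P(F').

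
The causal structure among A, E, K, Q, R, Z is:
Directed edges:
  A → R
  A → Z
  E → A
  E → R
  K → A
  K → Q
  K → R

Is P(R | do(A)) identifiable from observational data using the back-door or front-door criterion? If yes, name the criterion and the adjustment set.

desc(A)\{A}={R,Z}; candidates ⊆ {E,K,Q}.
size 0: {}; under {} A still reaches {E,K,Q,R} ∋ R.
size 1: {E}, {K}, {Q}; under {E} A still reaches {K,Q,R} ∋ R.
{E,K}: A⊥R given {E,K} in G with A→· removed — back-door holds.
P(R|do(A)) = Σ_{E,K} P(R|A,E,K)·P(E,K).

P(R|do(A)): backdoor, adjust for {E, K}.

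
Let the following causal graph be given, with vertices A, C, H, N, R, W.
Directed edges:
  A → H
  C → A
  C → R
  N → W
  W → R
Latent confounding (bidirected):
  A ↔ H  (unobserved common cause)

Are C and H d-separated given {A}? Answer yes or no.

No — C and H are d-connected given {A}.

Bayes-Ball from C | {A} reaches {H,R}.
H ∈ reach(C|{A}) ⇒ C ⊥̸ H | {A}.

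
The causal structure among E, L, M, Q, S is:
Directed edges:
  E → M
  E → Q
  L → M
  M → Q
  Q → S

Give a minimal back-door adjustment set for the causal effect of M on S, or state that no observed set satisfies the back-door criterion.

desc(M)\{M}={Q,S}; candidates ⊆ {E,L}.
size 0: {}; under {} M still reaches {E,L,Q,S} ∋ S.
{E}: M⊥S given {E} in G with M→· removed — back-door holds.

M→S: minimal back-door set {E}.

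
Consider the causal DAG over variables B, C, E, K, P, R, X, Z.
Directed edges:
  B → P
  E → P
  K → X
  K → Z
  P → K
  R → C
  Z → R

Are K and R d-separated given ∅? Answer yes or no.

Bayes-Ball from K | ∅ reaches {B,C,E,P,R,X,Z}.
R ∈ reach(K|∅) ⇒ K ⊥̸ R | ∅.

No — K and R are d-connected given ∅.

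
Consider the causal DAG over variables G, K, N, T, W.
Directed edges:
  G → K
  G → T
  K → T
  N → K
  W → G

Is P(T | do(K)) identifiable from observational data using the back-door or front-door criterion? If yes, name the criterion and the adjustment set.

P(T|do(K)): backdoor, adjust for {G}.

desc(K)\{K}={T}; candidates ⊆ {G,N,W}.
size 0: {}; under {} K still reaches {G,N,T,W} ∋ T.
{G}: K⊥T given {G} in G with K→· removed — back-door holds.
P(T|do(K)) = Σ_{G} P(T|K,G)·P(G).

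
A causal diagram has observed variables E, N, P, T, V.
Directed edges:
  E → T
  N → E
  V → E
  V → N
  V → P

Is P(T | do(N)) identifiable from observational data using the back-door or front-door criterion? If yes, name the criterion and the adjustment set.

desc(N)\{N}={E,T}; candidates ⊆ {P,V}.
size 0: {}; under {} N still reaches {E,P,T,V} ∋ T.
{V}: N⊥T given {V} in G with N→· removed — back-door holds.
P(T|do(N)) = Σ_{V} P(T|N,V)·P(V).

P(T|do(N)): backdoor, adjust for {V}.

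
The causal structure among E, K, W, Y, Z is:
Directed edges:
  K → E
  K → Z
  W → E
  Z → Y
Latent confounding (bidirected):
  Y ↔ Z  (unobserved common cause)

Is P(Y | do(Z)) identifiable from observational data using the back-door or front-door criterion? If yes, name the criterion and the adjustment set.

desc(Z)\{Z}={Y}; candidates ⊆ {E,K,W}.
Z↔Y: latent back-door arc(s) into Z.
size 0: {}; under {} Z still reaches {E,K,Y} ∋ Y.
size 1: {E}, {K}, {W}; under {E} Z still reaches {K,W,Y} ∋ Y.
size 2: {E,K}, {E,W}, {K,W}; under {E,K} Z still reaches {Y} ∋ Y.
Z↔Y cannot be blocked by any observed set — no back-door set.
No mediator lies on a directed Z→…→Y path.
Neither criterion identifies P(Y|do(Z)) in this graph.

P(Y|do(Z)): not identifiable (no BD/FD set).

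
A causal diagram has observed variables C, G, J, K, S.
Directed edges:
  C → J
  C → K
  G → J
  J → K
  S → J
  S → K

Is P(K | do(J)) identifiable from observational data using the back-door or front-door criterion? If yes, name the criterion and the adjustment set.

P(K|do(J)): backdoor, adjust for {C, S}.

desc(J)\{J}={K}; candidates ⊆ {C,G,S}.
size 0: {}; under {} J still reaches {C,G,K,S} ∋ K.
size 1: {C}, {G}, {S}; under {C} J still reaches {G,K,S} ∋ K.
{C,S}: J⊥K given {C,S} in G with J→· removed — back-door holds.
P(K|do(J)) = Σ_{C,S} P(K|J,C,S)·P(C,S).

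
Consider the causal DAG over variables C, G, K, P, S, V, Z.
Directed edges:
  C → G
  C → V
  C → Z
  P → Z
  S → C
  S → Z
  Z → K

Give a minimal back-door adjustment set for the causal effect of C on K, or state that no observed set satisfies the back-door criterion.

C→K: minimal back-door set {S}.

desc(C)\{C}={G,K,V,Z}; candidates ⊆ {P,S}.
size 0: {}; under {} C still reaches {K,S,Z} ∋ K.
{S}: C⊥K given {S} in G with C→· removed — back-door holds.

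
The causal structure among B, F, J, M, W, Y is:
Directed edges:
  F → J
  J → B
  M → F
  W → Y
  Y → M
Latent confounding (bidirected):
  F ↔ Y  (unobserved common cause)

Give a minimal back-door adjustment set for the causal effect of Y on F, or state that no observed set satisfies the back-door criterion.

Y→F: no observed back-door set.

desc(Y)\{Y}={B,F,J,M}; candidates ⊆ {W}.
Y↔F: latent back-door arc(s) into Y.
size 0: {}; under {} Y still reaches {B,F,J,W} ∋ F.
size 1: {W}; under {W} Y still reaches {B,F,J} ∋ F.
Y↔F cannot be blocked by any observed set — no back-door set.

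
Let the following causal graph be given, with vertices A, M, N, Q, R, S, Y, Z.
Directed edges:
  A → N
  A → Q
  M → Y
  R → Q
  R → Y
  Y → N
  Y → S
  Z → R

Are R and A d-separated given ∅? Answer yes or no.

Bayes-Ball from R | ∅ reaches {N,Q,S,Y,Z}.
A ∉ reach(R|∅) ⇒ R ⊥ A | ∅.

Yes — R ⊥ A | ∅.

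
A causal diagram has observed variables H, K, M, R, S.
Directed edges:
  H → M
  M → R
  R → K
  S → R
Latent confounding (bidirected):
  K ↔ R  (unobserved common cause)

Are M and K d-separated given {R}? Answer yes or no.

Bayes-Ball from M | {R} reaches {H,K,S}.
K ∈ reach(M|{R}) ⇒ M ⊥̸ K | {R}.

No — M and K are d-connected given {R}.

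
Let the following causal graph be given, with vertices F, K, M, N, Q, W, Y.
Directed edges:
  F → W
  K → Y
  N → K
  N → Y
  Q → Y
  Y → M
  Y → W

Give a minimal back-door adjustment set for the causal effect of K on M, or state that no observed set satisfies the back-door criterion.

desc(K)\{K}={M,W,Y}; candidates ⊆ {F,N,Q}.
size 0: {}; under {} K still reaches {M,N,W,Y} ∋ M.
{N}: K⊥M given {N} in G with K→· removed — back-door holds.

K→M: minimal back-door set {N}.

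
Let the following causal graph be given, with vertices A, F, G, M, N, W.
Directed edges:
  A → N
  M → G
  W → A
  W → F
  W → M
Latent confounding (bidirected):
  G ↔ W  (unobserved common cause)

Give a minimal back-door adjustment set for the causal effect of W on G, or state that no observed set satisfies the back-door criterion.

desc(W)\{W}={A,F,G,M,N}; candidates ⊆ {—}.
W↔G: latent back-door arc(s) into W.
size 0: {}; under {} W still reaches {G} ∋ G.
W↔G cannot be blocked by any observed set — no back-door set.

W→G: no observed back-door set.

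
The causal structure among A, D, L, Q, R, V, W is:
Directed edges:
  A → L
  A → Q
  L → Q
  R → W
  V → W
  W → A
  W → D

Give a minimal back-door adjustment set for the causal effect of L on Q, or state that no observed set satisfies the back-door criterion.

L→Q: minimal back-door set {A}.

desc(L)\{L}={Q}; candidates ⊆ {A,D,R,V,W}.
size 0: {}; under {} L still reaches {A,D,Q,R,V,W} ∋ Q.
{A}: L⊥Q given {A} in G with L→· removed — back-door holds.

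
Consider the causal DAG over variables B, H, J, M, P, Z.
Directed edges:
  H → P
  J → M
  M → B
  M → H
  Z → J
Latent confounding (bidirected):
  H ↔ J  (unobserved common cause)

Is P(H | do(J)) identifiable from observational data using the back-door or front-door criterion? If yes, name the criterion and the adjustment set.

desc(J)\{J}={B,H,M,P}; candidates ⊆ {Z}.
J↔H: latent back-door arc(s) into J.
size 0: {}; under {} J still reaches {H,P,Z} ∋ H.
size 1: {Z}; under {Z} J still reaches {H,P} ∋ H.
J↔H cannot be blocked by any observed set — no back-door set.
{M}: (i) intercepts every directed J→H path; (ii) no back-door J→{M}; (iii) {J} blocks every back-door {M}→H. Front-door holds.
P(H|do(J)) = Σ_{M} P(M|J) Σ_{J'} P(H|M,J')P(J').

P(H|do(J)): frontdoor, adjust for {M}.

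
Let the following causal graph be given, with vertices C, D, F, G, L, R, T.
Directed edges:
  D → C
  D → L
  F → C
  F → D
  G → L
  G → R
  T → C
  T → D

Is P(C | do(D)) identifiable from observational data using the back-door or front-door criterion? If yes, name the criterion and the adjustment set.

desc(D)\{D}={C,L}; candidates ⊆ {F,G,R,T}.
size 0: {}; under {} D still reaches {C,F,T} ∋ C.
size 1: {F}, {G}, {R} …(+1); under {F} D still reaches {C,T} ∋ C.
{F,T}: D⊥C given {F,T} in G with D→· removed — back-door holds.
P(C|do(D)) = Σ_{F,T} P(C|D,F,T)·P(F,T).

P(C|do(D)): backdoor, adjust for {F, T}.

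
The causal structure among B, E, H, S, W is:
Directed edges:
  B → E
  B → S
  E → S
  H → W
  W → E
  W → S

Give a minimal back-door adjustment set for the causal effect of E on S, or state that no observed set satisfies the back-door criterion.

E→S: minimal back-door set {B, W}.

desc(E)\{E}={S}; candidates ⊆ {B,H,W}.
size 0: {}; under {} E still reaches {B,H,S,W} ∋ S.
size 1: {B}, {H}, {W}; under {B} E still reaches {H,S,W} ∋ S.
{B,W}: E⊥S given {B,W} in G with E→· removed — back-door holds.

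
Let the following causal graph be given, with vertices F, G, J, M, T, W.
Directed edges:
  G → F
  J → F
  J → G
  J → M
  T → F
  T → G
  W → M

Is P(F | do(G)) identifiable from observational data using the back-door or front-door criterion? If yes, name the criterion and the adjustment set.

P(F|do(G)): backdoor, adjust for {J, T}.

desc(G)\{G}={F}; candidates ⊆ {J,M,T,W}.
size 0: {}; under {} G still reaches {F,J,M,T} ∋ F.
size 1: {J}, {M}, {T} …(+1); under {J} G still reaches {F,T} ∋ F.
{J,T}: G⊥F given {J,T} in G with G→· removed — back-door holds.
P(F|do(G)) = Σ_{J,T} P(F|G,J,T)·P(J,T).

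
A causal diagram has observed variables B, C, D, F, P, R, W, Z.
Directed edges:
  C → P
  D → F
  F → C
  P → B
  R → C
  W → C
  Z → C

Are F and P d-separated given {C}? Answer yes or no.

Yes — F ⊥ P | {C}.

Bayes-Ball from F | {C} reaches {D,R,W,Z}.
P ∉ reach(F|{C}) ⇒ F ⊥ P | {C}.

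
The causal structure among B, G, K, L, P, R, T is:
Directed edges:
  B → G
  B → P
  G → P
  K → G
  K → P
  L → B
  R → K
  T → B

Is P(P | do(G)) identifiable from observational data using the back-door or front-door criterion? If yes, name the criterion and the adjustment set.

P(P|do(G)): backdoor, adjust for {B, K}.

desc(G)\{G}={P}; candidates ⊆ {B,K,L,R,T}.
size 0: {}; under {} G still reaches {B,K,L,P,R,T} ∋ P.
size 1: {B}, {K}, {L} …(+2); under {B} G still reaches {K,P,R} ∋ P.
{B,K}: G⊥P given {B,K} in G with G→· removed — back-door holds.
P(P|do(G)) = Σ_{B,K} P(P|G,B,K)·P(B,K).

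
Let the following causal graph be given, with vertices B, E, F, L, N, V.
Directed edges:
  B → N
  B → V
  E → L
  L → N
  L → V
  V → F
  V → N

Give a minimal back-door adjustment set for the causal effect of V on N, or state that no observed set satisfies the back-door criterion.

desc(V)\{V}={F,N}; candidates ⊆ {B,E,L}.
size 0: {}; under {} V still reaches {B,E,L,N} ∋ N.
size 1: {B}, {E}, {L}; under {B} V still reaches {E,L,N} ∋ N.
{B,L}: V⊥N given {B,L} in G with V→· removed — back-door holds.

V→N: minimal back-door set {B, L}.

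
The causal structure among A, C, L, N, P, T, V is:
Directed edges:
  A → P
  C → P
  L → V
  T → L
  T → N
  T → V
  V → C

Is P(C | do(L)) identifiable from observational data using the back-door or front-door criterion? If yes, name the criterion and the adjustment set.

desc(L)\{L}={C,P,V}; candidates ⊆ {A,N,T}.
size 0: {}; under {} L still reaches {C,N,P,T,V} ∋ C.
{T}: L⊥C given {T} in G with L→· removed — back-door holds.
P(C|do(L)) = Σ_{T} P(C|L,T)·P(T).

P(C|do(L)): backdoor, adjust for {T}.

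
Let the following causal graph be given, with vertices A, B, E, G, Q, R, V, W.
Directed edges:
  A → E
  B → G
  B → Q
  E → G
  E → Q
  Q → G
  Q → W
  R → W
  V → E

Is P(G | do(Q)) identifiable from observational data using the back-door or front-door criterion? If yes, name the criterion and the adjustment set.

P(G|do(Q)): backdoor, adjust for {B, E}.

desc(Q)\{Q}={G,W}; candidates ⊆ {A,B,E,R,V}.
size 0: {}; under {} Q still reaches {A,B,E,G,V} ∋ G.
size 1: {A}, {B}, {E} …(+2); under {A} Q still reaches {B,E,G,V} ∋ G.
{B,E}: Q⊥G given {B,E} in G with Q→· removed — back-door holds.
P(G|do(Q)) = Σ_{B,E} P(G|Q,B,E)·P(B,E).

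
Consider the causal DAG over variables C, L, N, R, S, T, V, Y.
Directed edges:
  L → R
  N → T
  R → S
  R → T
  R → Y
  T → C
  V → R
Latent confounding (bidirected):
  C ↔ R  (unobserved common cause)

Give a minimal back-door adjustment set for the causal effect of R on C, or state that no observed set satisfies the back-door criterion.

R→C: no observed back-door set.

desc(R)\{R}={C,S,T,Y}; candidates ⊆ {L,N,V}.
R↔C: latent back-door arc(s) into R.
size 0: {}; under {} R still reaches {C,L,V} ∋ C.
size 1: {L}, {N}, {V}; under {L} R still reaches {C,V} ∋ C.
size 2: {L,N}, {L,V}, {N,V}; under {L,N} R still reaches {C,V} ∋ C.
R↔C cannot be blocked by any observed set — no back-door set.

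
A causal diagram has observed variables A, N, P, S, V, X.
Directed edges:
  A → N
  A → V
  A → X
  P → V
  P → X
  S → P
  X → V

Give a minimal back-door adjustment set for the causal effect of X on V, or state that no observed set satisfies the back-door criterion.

X→V: minimal back-door set {A, P}.

desc(X)\{X}={V}; candidates ⊆ {A,N,P,S}.
size 0: {}; under {} X still reaches {A,N,P,S,V} ∋ V.
size 1: {A}, {N}, {P} …(+1); under {A} X still reaches {P,S,V} ∋ V.
{A,P}: X⊥V given {A,P} in G with X→· removed — back-door holds.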